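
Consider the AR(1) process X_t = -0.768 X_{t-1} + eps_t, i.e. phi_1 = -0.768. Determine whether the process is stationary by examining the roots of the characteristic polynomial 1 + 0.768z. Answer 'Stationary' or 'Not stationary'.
\text{Stationary}

The AR(p) characteristic polynomial is P(z) = 1 + 0.768z.
Stationarity requires all roots to lie outside the unit circle, i.e. |z| > 1 for every root.
This is linear in z: 1 + (0.768) z = 0  =>  z = -1/(0.768) = -1.302083,  |z| = 1.302083.
Moduli of all roots: 1.3021.
All moduli strictly greater than 1? Yes.
Verdict: Stationary.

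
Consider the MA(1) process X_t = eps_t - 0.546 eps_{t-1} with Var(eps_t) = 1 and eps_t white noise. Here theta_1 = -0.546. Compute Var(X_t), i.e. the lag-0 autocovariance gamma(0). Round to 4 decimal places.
\gamma(0) = 1.2981

For an MA(q) process X_t = eps_t + sum_i theta_i eps_{t-i} with
Var(eps_t) = sigma^2, the variance is
  gamma(0) = sigma^2 * (1 + sum_i theta_i^2).
  sum_i theta_i^2 = (-0.546)^2 = 0.298116.
  gamma(0) = 1 * (1 + 0.298116) = 1 * 1.298116 = 1.298116, which rounds to 1.2981.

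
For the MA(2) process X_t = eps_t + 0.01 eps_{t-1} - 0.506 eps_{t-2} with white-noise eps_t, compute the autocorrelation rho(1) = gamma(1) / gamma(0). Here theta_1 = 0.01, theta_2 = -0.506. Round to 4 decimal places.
\rho(1) = 0.0039

For an MA(q) process with theta_0 = 1, the autocovariance is
  gamma(k) = sigma^2 * sum_{i=0..q-k} theta_i * theta_{i+k},
and rho(k) = gamma(k) / gamma(0). Sigma^2 cancels.
  numerator   = (1)*(0.01) + (0.01)*(-0.506) = 0.00494.
  denominator = (1)^2 + (0.01)^2 + (-0.506)^2 = 1.256136.
  rho(1) = 0.00494 / 1.256136 = 0.0039.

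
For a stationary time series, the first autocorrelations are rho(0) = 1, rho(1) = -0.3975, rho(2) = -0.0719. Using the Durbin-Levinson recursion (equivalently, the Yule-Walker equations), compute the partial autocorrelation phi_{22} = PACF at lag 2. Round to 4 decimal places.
\phi_{22} = -0.2730

The PACF at lag k is phi_{kk}, the last component of the solution
to the Yule-Walker system G_k phi = r_k where
  (G_k)_{ij} = rho(|i - j|), (r_k)_i = rho(i), i,j = 1..k.
Equivalently, Durbin-Levinson gives phi_{kk} iteratively:
  phi_{11} = rho(1)
  phi_{kk} = [rho(k) - sum_{j=1..k-1} phi_{k-1,j} rho(k-j)]
            / [1 - sum_{j=1..k-1} phi_{k-1,j} rho(j)],
  phi_{k,j} = phi_{k-1,j} - phi_{kk} phi_{k-1,k-j},  j = 1..k-1.
Step k = 1:
  phi_11 = rho(1) = -0.3975.
Step k = 2:
  phi_22 = [rho(2) - phi_11 rho(1)] / [1 - phi_11 rho(1)] = [-0.0719 - (-0.3975)(-0.3975)] / [1 - (-0.3975)(-0.3975)]
         = -0.22990625 / 0.84199375 = -0.273.
Therefore phi_{22} = -0.2730.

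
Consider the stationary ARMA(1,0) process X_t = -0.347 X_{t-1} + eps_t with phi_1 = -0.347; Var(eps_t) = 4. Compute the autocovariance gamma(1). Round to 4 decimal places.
\gamma(1) = -1.5780

Multiply the model equation by X_{t-k} and take expectations. With theta_0 = psi_0 = 1 and psi_j the MA(infinity) weights, this gives
  gamma(k) - sum_i phi_i gamma(k-i) = c_k,
  c_k = sigma^2 * sum_{j=k..q} theta_j psi_{j-k}   (c_k = 0 for k > q),
using gamma(-m) = gamma(m).
Pure AR (q = 0): c_0 = sigma^2 = 4, c_k = 0 for k >= 1.
Equations for k = 0 and k = 1 (AR order 1):
  gamma(0) = phi_1 gamma(1) + c_0
  gamma(1) = phi_1 gamma(0) + c_1
Substituting the second into the first: gamma(0) (1 - phi_1^2) = c_0 + phi_1 c_1, so
  gamma(0) = c_0 / (1 - phi_1^2) = 4 / (1 - (-0.347)^2) = 4 / 0.879591 = 4.547568.
  gamma(1) = phi_1 gamma(0) = (-0.347)(4.547568) = -1.578006.
Therefore gamma(1) = -1.5780 (to 4 decimal places).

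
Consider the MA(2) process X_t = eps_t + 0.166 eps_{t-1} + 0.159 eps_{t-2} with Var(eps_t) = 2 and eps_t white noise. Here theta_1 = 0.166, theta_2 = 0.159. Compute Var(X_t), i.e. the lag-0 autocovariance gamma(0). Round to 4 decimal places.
\gamma(0) = 2.1057

For an MA(q) process X_t = eps_t + sum_i theta_i eps_{t-i} with
Var(eps_t) = sigma^2, the variance is
  gamma(0) = sigma^2 * (1 + sum_i theta_i^2).
  sum_i theta_i^2 = (0.166)^2 + (0.159)^2 = 0.027556 + 0.025281 = 0.052837.
  gamma(0) = 2 * (1 + 0.052837) = 2 * 1.052837 = 2.105674, which rounds to 2.1057.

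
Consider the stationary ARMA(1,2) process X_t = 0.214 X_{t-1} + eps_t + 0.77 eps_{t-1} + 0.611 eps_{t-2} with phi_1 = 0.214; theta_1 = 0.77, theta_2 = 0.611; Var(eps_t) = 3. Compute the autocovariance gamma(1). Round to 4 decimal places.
\gamma(1) = 5.8314

Multiply the model equation by X_{t-k} and take expectations. With theta_0 = psi_0 = 1 and psi_j the MA(infinity) weights, this gives
  gamma(k) - sum_i phi_i gamma(k-i) = c_k,
  c_k = sigma^2 * sum_{j=k..q} theta_j psi_{j-k}   (c_k = 0 for k > q),
using gamma(-m) = gamma(m).
psi-weights needed (psi_j = theta_j + sum_i phi_i psi_{j-i}):
  psi_1 = theta_1 + phi_1 = 0.77 + (0.214) = 0.984
  psi_2 = theta_2 + phi_1 psi_1 = 0.611 + (0.214)(0.984) = 0.821576
Right-hand sides:
  c_0 = sigma^2 (1 + theta_1 psi_1 + theta_2 psi_2) = 3 * (1 + (0.77)(0.984) + (0.611)(0.821576)) = 3 * 2.259663 = 6.778989
  c_1 = sigma^2 (theta_1 + theta_2 psi_1) = 3 * (0.77 + (0.611)(0.984)) = 4.113672
  c_2 = sigma^2 theta_2 = 3 * (0.611) = 1.833
Equations for k = 0 and k = 1 (AR order 1):
  gamma(0) = phi_1 gamma(1) + c_0
  gamma(1) = phi_1 gamma(0) + c_1
Substituting the second into the first: gamma(0) (1 - phi_1^2) = c_0 + phi_1 c_1, so
  gamma(0) = (c_0 + phi_1 c_1) / (1 - phi_1^2) = (6.778989 + (0.214)(4.113672)) / (1 - (0.214)^2) = 7.659315 / 0.954204 = 8.026915.
  gamma(1) = phi_1 gamma(0) + c_1 = (0.214)(8.026915) + (4.113672) = 5.831432.
Therefore gamma(1) = 5.8314 (to 4 decimal places).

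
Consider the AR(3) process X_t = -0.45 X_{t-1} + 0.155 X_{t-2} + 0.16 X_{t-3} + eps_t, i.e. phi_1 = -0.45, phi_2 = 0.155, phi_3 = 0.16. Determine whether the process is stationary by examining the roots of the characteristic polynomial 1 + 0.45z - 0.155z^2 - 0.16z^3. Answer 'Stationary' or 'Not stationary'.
\text{Stationary}

The AR(p) characteristic polynomial is P(z) = 1 + 0.45z - 0.155z^2 - 0.16z^3.
Stationarity requires all roots to lie outside the unit circle, i.e. |z| > 1 for every root.
Degree 3: look for a simple real root z0 first, then factor out (1 - z/z0) and solve the remaining quadratic.
Testing z0 = 2: P(2) = 1 + (0.45)(2) + (-0.155)(2)^2 + (-0.16)(2)^3
  = 1 + (0.9) + (-0.62) + (-1.28) = 0.  So z_0 = 2 is a root, |z_0| = 2.
Divide out the factor (1 - 0.5 z) = (1 - z/z0) (since 1/z0 = 0.5):
  P(z) = (1 - 0.5 z)(1 + (0.95) z + (0.32) z^2)
  [check: z-coef 0.95 - (0.5) = 0.45; z^2-coef 0.32 - (0.5)(0.95) = -0.155; z^3-coef -(0.5)(0.32) = -0.16.]
Remaining roots from the quadratic factor 1 + (0.95) z + (0.32) z^2:
  Set 1 + (0.95) z + (0.32) z^2 = 0, i.e. a z^2 + b z + c = 0 with a = 0.32, b = 0.95, c = 1.
  Discriminant D = b^2 - 4ac = (0.95)^2 - 4*(0.32)*1 = 0.9025 - (1.28) = -0.3775.
  D < 0, so the roots are the complex-conjugate pair z = (-b +/- i sqrt(-D)) / (2a) = -1.4844 +/- 0.96i.
  For a conjugate pair |z|^2 = z * conj(z) = (product of roots) = c/a = 1/(0.32) = 3.125, so |z| = sqrt(3.125) = 1.7678 for both roots.
Moduli of all roots: 2.0000, 1.7678, 1.7678.
All moduli strictly greater than 1? Yes.
Verdict: Stationary.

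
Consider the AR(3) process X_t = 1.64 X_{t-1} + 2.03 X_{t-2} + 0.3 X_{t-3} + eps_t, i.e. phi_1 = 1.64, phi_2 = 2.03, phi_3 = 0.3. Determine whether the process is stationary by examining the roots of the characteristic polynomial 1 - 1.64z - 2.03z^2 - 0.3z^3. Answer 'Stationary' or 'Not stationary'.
\text{Not stationary}

The AR(p) characteristic polynomial is P(z) = 1 - 1.64z - 2.03z^2 - 0.3z^3.
Stationarity requires all roots to lie outside the unit circle, i.e. |z| > 1 for every root.
Degree 3: look for a simple real root z0 first, then factor out (1 - z/z0) and solve the remaining quadratic.
Testing z0 = 0.4: P(0.4) = 1 + (-1.64)(0.4) + (-2.03)(0.4)^2 + (-0.3)(0.4)^3
  = 1 + (-0.656) + (-0.3248) + (-0.0192) = 0.  So z_0 = 0.4 is a root, |z_0| = 0.4.
Divide out the factor (1 - 2.5 z) = (1 - z/z0) (since 1/z0 = 2.5):
  P(z) = (1 - 2.5 z)(1 + (0.86) z + (0.12) z^2)
  [check: z-coef 0.86 - (2.5) = -1.64; z^2-coef 0.12 - (2.5)(0.86) = -2.03; z^3-coef -(2.5)(0.12) = -0.3.]
Remaining roots from the quadratic factor 1 + (0.86) z + (0.12) z^2:
  Set 1 + (0.86) z + (0.12) z^2 = 0, i.e. a z^2 + b z + c = 0 with a = 0.12, b = 0.86, c = 1.
  Discriminant D = b^2 - 4ac = (0.86)^2 - 4*(0.12)*1 = 0.7396 - (0.48) = 0.2596.
  D >= 0, so the roots are real: z = (-b +/- sqrt(D)) / (2a) = (-0.86 +/- 0.50951) / (0.24).
    z_1 = (-0.86 + 0.50951) / (0.24) = -1.4604,   |z_1| = 1.4604.
    z_2 = (-0.86 - 0.50951) / (0.24) = -5.7063,   |z_2| = 5.7063.
Moduli of all roots: 0.4000, 1.4604, 5.7063.
All moduli strictly greater than 1? No.
Verdict: Not stationary.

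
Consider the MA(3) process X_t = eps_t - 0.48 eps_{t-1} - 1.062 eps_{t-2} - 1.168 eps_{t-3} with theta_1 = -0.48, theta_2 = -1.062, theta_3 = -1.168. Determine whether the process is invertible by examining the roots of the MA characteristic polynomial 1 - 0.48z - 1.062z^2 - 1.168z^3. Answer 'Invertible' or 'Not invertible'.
\text{Not invertible}

The MA(q) characteristic polynomial is P(z) = 1 - 0.48z - 1.062z^2 - 1.168z^3.
Invertibility requires all roots to lie outside the unit circle, i.e. |z| > 1 for every root.
Degree 3: look for a simple real root z0 first, then factor out (1 - z/z0) and solve the remaining quadratic.
Testing z0 = 0.625: P(0.625) = 1 + (-0.48)(0.625) + (-1.062)(0.625)^2 + (-1.168)(0.625)^3
  = 1 + (-0.3) + (-0.414844) + (-0.285156) = 0.  So z_0 = 0.625 is a root, |z_0| = 0.625.
Divide out the factor (1 - 1.6 z) = (1 - z/z0) (since 1/z0 = 1.6):
  P(z) = (1 - 1.6 z)(1 + (1.12) z + (0.73) z^2)
  [check: z-coef 1.12 - (1.6) = -0.48; z^2-coef 0.73 - (1.6)(1.12) = -1.062; z^3-coef -(1.6)(0.73) = -1.168.]
Remaining roots from the quadratic factor 1 + (1.12) z + (0.73) z^2:
  Set 1 + (1.12) z + (0.73) z^2 = 0, i.e. a z^2 + b z + c = 0 with a = 0.73, b = 1.12, c = 1.
  Discriminant D = b^2 - 4ac = (1.12)^2 - 4*(0.73)*1 = 1.2544 - (2.92) = -1.6656.
  D < 0, so the roots are the complex-conjugate pair z = (-b +/- i sqrt(-D)) / (2a) = -0.7671 +/- 0.884i.
  For a conjugate pair |z|^2 = z * conj(z) = (product of roots) = c/a = 1/(0.73) = 1.369863, so |z| = sqrt(1.369863) = 1.1704 for both roots.
Moduli of all roots: 0.6250, 1.1704, 1.1704.
All moduli strictly greater than 1? No.
Verdict: Not invertible.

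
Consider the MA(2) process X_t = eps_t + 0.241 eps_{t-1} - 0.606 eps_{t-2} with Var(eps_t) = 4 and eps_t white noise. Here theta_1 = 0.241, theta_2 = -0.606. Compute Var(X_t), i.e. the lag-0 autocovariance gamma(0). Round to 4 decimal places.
\gamma(0) = 5.7013

For an MA(q) process X_t = eps_t + sum_i theta_i eps_{t-i} with
Var(eps_t) = sigma^2, the variance is
  gamma(0) = sigma^2 * (1 + sum_i theta_i^2).
  sum_i theta_i^2 = (0.241)^2 + (-0.606)^2 = 0.058081 + 0.367236 = 0.425317.
  gamma(0) = 4 * (1 + 0.425317) = 4 * 1.425317 = 5.701268, which rounds to 5.7013.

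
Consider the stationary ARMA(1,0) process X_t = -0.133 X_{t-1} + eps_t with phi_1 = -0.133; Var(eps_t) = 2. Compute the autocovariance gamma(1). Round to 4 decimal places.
\gamma(1) = -0.2708

Multiply the model equation by X_{t-k} and take expectations. With theta_0 = psi_0 = 1 and psi_j the MA(infinity) weights, this gives
  gamma(k) - sum_i phi_i gamma(k-i) = c_k,
  c_k = sigma^2 * sum_{j=k..q} theta_j psi_{j-k}   (c_k = 0 for k > q),
using gamma(-m) = gamma(m).
Pure AR (q = 0): c_0 = sigma^2 = 2, c_k = 0 for k >= 1.
Equations for k = 0 and k = 1 (AR order 1):
  gamma(0) = phi_1 gamma(1) + c_0
  gamma(1) = phi_1 gamma(0) + c_1
Substituting the second into the first: gamma(0) (1 - phi_1^2) = c_0 + phi_1 c_1, so
  gamma(0) = c_0 / (1 - phi_1^2) = 2 / (1 - (-0.133)^2) = 2 / 0.982311 = 2.036015.
  gamma(1) = phi_1 gamma(0) = (-0.133)(2.036015) = -0.27079.
Therefore gamma(1) = -0.2708 (to 4 decimal places).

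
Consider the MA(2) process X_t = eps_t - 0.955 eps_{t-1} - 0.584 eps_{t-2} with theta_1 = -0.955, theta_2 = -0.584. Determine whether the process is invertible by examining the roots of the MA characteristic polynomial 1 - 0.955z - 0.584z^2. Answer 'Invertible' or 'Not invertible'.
\text{Not invertible}

The MA(q) characteristic polynomial is P(z) = 1 - 0.955z - 0.584z^2.
Invertibility requires all roots to lie outside the unit circle, i.e. |z| > 1 for every root.
Set 1 + (-0.955) z + (-0.584) z^2 = 0, i.e. a z^2 + b z + c = 0 with a = -0.584, b = -0.955, c = 1.
Discriminant D = b^2 - 4ac = (-0.955)^2 - 4*(-0.584)*1 = 0.912025 - (-2.336) = 3.248025.
D >= 0, so the roots are real: z = (-b +/- sqrt(D)) / (2a) = (0.955 +/- 1.802228) / (-1.168).
  z_1 = (0.955 + 1.802228) / (-1.168) = -2.3606,   |z_1| = 2.3606.
  z_2 = (0.955 - 1.802228) / (-1.168) = 0.7254,   |z_2| = 0.7254.
Moduli of all roots: 2.3606, 0.7254.
All moduli strictly greater than 1? No.
Verdict: Not invertible.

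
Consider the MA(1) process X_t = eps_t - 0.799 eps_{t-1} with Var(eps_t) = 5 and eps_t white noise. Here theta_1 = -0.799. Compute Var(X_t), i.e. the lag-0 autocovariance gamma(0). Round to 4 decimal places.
\gamma(0) = 8.1920

For an MA(q) process X_t = eps_t + sum_i theta_i eps_{t-i} with
Var(eps_t) = sigma^2, the variance is
  gamma(0) = sigma^2 * (1 + sum_i theta_i^2).
  sum_i theta_i^2 = (-0.799)^2 = 0.638401.
  gamma(0) = 5 * (1 + 0.638401) = 5 * 1.638401 = 8.192005, which rounds to 8.1920.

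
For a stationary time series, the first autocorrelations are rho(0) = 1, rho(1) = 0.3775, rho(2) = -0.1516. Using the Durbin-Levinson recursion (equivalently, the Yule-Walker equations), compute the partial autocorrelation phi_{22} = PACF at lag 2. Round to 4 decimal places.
\phi_{22} = -0.3430

The PACF at lag k is phi_{kk}, the last component of the solution
to the Yule-Walker system G_k phi = r_k where
  (G_k)_{ij} = rho(|i - j|), (r_k)_i = rho(i), i,j = 1..k.
Equivalently, Durbin-Levinson gives phi_{kk} iteratively:
  phi_{11} = rho(1)
  phi_{kk} = [rho(k) - sum_{j=1..k-1} phi_{k-1,j} rho(k-j)]
            / [1 - sum_{j=1..k-1} phi_{k-1,j} rho(j)],
  phi_{k,j} = phi_{k-1,j} - phi_{kk} phi_{k-1,k-j},  j = 1..k-1.
Step k = 1:
  phi_11 = rho(1) = 0.3775.
Step k = 2:
  phi_22 = [rho(2) - phi_11 rho(1)] / [1 - phi_11 rho(1)] = [-0.1516 - (0.3775)(0.3775)] / [1 - (0.3775)(0.3775)]
         = -0.29410625 / 0.85749375 = -0.343.
Therefore phi_{22} = -0.3430.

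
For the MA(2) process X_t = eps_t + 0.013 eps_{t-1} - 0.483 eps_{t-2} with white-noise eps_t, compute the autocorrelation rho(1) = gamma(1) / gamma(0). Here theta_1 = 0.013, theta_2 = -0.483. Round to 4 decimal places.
\rho(1) = 0.0054

For an MA(q) process with theta_0 = 1, the autocovariance is
  gamma(k) = sigma^2 * sum_{i=0..q-k} theta_i * theta_{i+k},
and rho(k) = gamma(k) / gamma(0). Sigma^2 cancels.
  numerator   = (1)*(0.013) + (0.013)*(-0.483) = 0.006721.
  denominator = (1)^2 + (0.013)^2 + (-0.483)^2 = 1.233458.
  rho(1) = 0.006721 / 1.233458 = 0.0054.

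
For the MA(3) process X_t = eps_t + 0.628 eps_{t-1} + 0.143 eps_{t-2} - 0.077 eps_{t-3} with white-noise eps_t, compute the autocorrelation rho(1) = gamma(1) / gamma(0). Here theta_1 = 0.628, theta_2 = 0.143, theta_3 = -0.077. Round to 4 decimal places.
\rho(1) = 0.4975

For an MA(q) process with theta_0 = 1, the autocovariance is
  gamma(k) = sigma^2 * sum_{i=0..q-k} theta_i * theta_{i+k},
and rho(k) = gamma(k) / gamma(0). Sigma^2 cancels.
  numerator   = (1)*(0.628) + (0.628)*(0.143) + (0.143)*(-0.077) = 0.706793.
  denominator = (1)^2 + (0.628)^2 + (0.143)^2 + (-0.077)^2 = 1.420762.
  rho(1) = 0.706793 / 1.420762 = 0.4975.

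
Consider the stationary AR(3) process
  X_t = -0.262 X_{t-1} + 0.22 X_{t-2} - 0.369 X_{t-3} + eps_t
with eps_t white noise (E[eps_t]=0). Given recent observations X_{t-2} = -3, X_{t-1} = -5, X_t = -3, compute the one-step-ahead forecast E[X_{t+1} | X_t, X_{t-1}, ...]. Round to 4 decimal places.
E[X_{t+1} \mid \mathcal F_t] = 0.7930

For an AR(p) model X_t = c + sum_i phi_i X_{t-i} + eps_t, the
one-step-ahead conditional mean is
  E[X_{t+1} | X_t, ...] = c + sum_i phi_i X_{t+1-i}.
Substitute known values:
  E[X_{t+1} | ...] = (-0.262) * (-3) + (0.22) * (-5) + (-0.369) * (-3)
                   = 0.7930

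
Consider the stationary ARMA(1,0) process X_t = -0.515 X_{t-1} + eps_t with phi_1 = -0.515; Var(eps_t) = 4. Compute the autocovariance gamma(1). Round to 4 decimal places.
\gamma(1) = -2.8036

Multiply the model equation by X_{t-k} and take expectations. With theta_0 = psi_0 = 1 and psi_j the MA(infinity) weights, this gives
  gamma(k) - sum_i phi_i gamma(k-i) = c_k,
  c_k = sigma^2 * sum_{j=k..q} theta_j psi_{j-k}   (c_k = 0 for k > q),
using gamma(-m) = gamma(m).
Pure AR (q = 0): c_0 = sigma^2 = 4, c_k = 0 for k >= 1.
Equations for k = 0 and k = 1 (AR order 1):
  gamma(0) = phi_1 gamma(1) + c_0
  gamma(1) = phi_1 gamma(0) + c_1
Substituting the second into the first: gamma(0) (1 - phi_1^2) = c_0 + phi_1 c_1, so
  gamma(0) = c_0 / (1 - phi_1^2) = 4 / (1 - (-0.515)^2) = 4 / 0.734775 = 5.443843.
  gamma(1) = phi_1 gamma(0) = (-0.515)(5.443843) = -2.803579.
Therefore gamma(1) = -2.8036 (to 4 decimal places).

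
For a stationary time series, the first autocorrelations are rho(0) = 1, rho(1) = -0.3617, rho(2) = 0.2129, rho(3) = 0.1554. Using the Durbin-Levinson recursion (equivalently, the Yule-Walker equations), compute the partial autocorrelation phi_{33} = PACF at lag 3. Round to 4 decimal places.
\phi_{33} = 0.3010

The PACF at lag k is phi_{kk}, the last component of the solution
to the Yule-Walker system G_k phi = r_k where
  (G_k)_{ij} = rho(|i - j|), (r_k)_i = rho(i), i,j = 1..k.
Equivalently, Durbin-Levinson gives phi_{kk} iteratively:
  phi_{11} = rho(1)
  phi_{kk} = [rho(k) - sum_{j=1..k-1} phi_{k-1,j} rho(k-j)]
            / [1 - sum_{j=1..k-1} phi_{k-1,j} rho(j)],
  phi_{k,j} = phi_{k-1,j} - phi_{kk} phi_{k-1,k-j},  j = 1..k-1.
Step k = 1:
  phi_11 = rho(1) = -0.3617.
Step k = 2:
  phi_22 = [rho(2) - phi_11 rho(1)] / [1 - phi_11 rho(1)] = [0.2129 - (-0.3617)(-0.3617)] / [1 - (-0.3617)(-0.3617)]
         = 0.08207311 / 0.86917311 = 0.094427.
  Update: phi_21 = phi_11 - phi_22 phi_11 = -0.3617 - (0.094427)(-0.3617) = -0.327546.
Step k = 3:
  phi_33 = [rho(3) - phi_21 rho(2) - phi_22 rho(1)] / [1 - phi_21 rho(1) - phi_22 rho(2)]
    numerator   = 0.1554 - (-0.327546)(0.2129) - (0.094427)(-0.3617) = 0.25928864
    denominator = 1 - (-0.327546)(-0.3617) - (0.094427)(0.2129) = 0.86142322
  phi_33 = 0.25928864 / 0.86142322 = 0.301.
Therefore phi_{33} = 0.3010.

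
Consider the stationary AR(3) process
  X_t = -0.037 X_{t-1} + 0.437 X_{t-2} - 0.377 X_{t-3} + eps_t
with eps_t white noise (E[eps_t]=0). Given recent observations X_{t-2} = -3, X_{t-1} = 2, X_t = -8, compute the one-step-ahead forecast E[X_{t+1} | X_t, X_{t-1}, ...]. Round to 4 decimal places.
E[X_{t+1} \mid \mathcal F_t] = 2.3010

For an AR(p) model X_t = c + sum_i phi_i X_{t-i} + eps_t, the
one-step-ahead conditional mean is
  E[X_{t+1} | X_t, ...] = c + sum_i phi_i X_{t+1-i}.
Substitute known values:
  E[X_{t+1} | ...] = (-0.037) * (-8) + (0.437) * (2) + (-0.377) * (-3)
                   = 2.3010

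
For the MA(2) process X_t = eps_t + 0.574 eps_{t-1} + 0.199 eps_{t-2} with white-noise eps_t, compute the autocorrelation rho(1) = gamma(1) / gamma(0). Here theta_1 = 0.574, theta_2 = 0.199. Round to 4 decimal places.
\rho(1) = 0.5027

For an MA(q) process with theta_0 = 1, the autocovariance is
  gamma(k) = sigma^2 * sum_{i=0..q-k} theta_i * theta_{i+k},
and rho(k) = gamma(k) / gamma(0). Sigma^2 cancels.
  numerator   = (1)*(0.574) + (0.574)*(0.199) = 0.688226.
  denominator = (1)^2 + (0.574)^2 + (0.199)^2 = 1.369077.
  rho(1) = 0.688226 / 1.369077 = 0.5027.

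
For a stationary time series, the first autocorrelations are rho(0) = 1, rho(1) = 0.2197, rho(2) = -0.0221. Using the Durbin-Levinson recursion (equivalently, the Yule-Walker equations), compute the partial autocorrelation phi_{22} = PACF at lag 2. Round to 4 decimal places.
\phi_{22} = -0.0739

The PACF at lag k is phi_{kk}, the last component of the solution
to the Yule-Walker system G_k phi = r_k where
  (G_k)_{ij} = rho(|i - j|), (r_k)_i = rho(i), i,j = 1..k.
Equivalently, Durbin-Levinson gives phi_{kk} iteratively:
  phi_{11} = rho(1)
  phi_{kk} = [rho(k) - sum_{j=1..k-1} phi_{k-1,j} rho(k-j)]
            / [1 - sum_{j=1..k-1} phi_{k-1,j} rho(j)],
  phi_{k,j} = phi_{k-1,j} - phi_{kk} phi_{k-1,k-j},  j = 1..k-1.
Step k = 1:
  phi_11 = rho(1) = 0.2197.
Step k = 2:
  phi_22 = [rho(2) - phi_11 rho(1)] / [1 - phi_11 rho(1)] = [-0.0221 - (0.2197)(0.2197)] / [1 - (0.2197)(0.2197)]
         = -0.07036809 / 0.95173191 = -0.0739.
Therefore phi_{22} = -0.0739.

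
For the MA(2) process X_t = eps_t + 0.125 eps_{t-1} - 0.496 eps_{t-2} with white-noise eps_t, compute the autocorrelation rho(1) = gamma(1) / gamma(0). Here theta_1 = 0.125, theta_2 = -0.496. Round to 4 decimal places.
\rho(1) = 0.0499

For an MA(q) process with theta_0 = 1, the autocovariance is
  gamma(k) = sigma^2 * sum_{i=0..q-k} theta_i * theta_{i+k},
and rho(k) = gamma(k) / gamma(0). Sigma^2 cancels.
  numerator   = (1)*(0.125) + (0.125)*(-0.496) = 0.063.
  denominator = (1)^2 + (0.125)^2 + (-0.496)^2 = 1.261641.
  rho(1) = 0.063 / 1.261641 = 0.0499.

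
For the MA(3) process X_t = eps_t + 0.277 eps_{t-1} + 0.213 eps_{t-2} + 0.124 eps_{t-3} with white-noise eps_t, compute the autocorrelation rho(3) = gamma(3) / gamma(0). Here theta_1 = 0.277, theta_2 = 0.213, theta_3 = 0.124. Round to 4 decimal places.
\rho(3) = 0.1090

For an MA(q) process with theta_0 = 1, the autocovariance is
  gamma(k) = sigma^2 * sum_{i=0..q-k} theta_i * theta_{i+k},
and rho(k) = gamma(k) / gamma(0). Sigma^2 cancels.
  numerator   = (1)*(0.124) = 0.124.
  denominator = (1)^2 + (0.277)^2 + (0.213)^2 + (0.124)^2 = 1.137474.
  rho(3) = 0.124 / 1.137474 = 0.1090.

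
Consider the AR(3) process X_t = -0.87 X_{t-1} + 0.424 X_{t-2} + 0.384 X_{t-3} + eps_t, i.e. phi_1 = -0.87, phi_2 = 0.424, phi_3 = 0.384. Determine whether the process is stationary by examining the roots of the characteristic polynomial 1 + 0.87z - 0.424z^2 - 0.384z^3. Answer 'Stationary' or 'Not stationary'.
\text{Stationary}

The AR(p) characteristic polynomial is P(z) = 1 + 0.87z - 0.424z^2 - 0.384z^3.
Stationarity requires all roots to lie outside the unit circle, i.e. |z| > 1 for every root.
Degree 3: look for a simple real root z0 first, then factor out (1 - z/z0) and solve the remaining quadratic.
Testing z0 = -1.25: P(-1.25) = 1 + (0.87)(-1.25) + (-0.424)(-1.25)^2 + (-0.384)(-1.25)^3
  = 1 + (-1.0875) + (-0.6625) + (0.75) = 0.  So z_0 = -1.25 is a root, |z_0| = 1.25.
Divide out the factor (1 + 0.8 z) = (1 - z/z0) (since 1/z0 = -0.8):
  P(z) = (1 + 0.8 z)(1 + (0.07) z + (-0.48) z^2)
  [check: z-coef 0.07 - (-0.8) = 0.87; z^2-coef -0.48 - (-0.8)(0.07) = -0.424; z^3-coef -(-0.8)(-0.48) = -0.384.]
Remaining roots from the quadratic factor 1 + (0.07) z + (-0.48) z^2:
  Set 1 + (0.07) z + (-0.48) z^2 = 0, i.e. a z^2 + b z + c = 0 with a = -0.48, b = 0.07, c = 1.
  Discriminant D = b^2 - 4ac = (0.07)^2 - 4*(-0.48)*1 = 0.0049 - (-1.92) = 1.9249.
  D >= 0, so the roots are real: z = (-b +/- sqrt(D)) / (2a) = (-0.07 +/- 1.387408) / (-0.96).
    z_1 = (-0.07 + 1.387408) / (-0.96) = -1.3723,   |z_1| = 1.3723.
    z_2 = (-0.07 - 1.387408) / (-0.96) = 1.5181,   |z_2| = 1.5181.
Moduli of all roots: 1.2500, 1.3723, 1.5181.
All moduli strictly greater than 1? Yes.
Verdict: Stationary.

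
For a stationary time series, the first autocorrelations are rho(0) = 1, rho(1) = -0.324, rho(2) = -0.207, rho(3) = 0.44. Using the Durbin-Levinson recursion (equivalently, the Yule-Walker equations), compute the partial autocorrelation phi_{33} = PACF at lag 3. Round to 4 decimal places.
\phi_{33} = 0.3009

The PACF at lag k is phi_{kk}, the last component of the solution
to the Yule-Walker system G_k phi = r_k where
  (G_k)_{ij} = rho(|i - j|), (r_k)_i = rho(i), i,j = 1..k.
Equivalently, Durbin-Levinson gives phi_{kk} iteratively:
  phi_{11} = rho(1)
  phi_{kk} = [rho(k) - sum_{j=1..k-1} phi_{k-1,j} rho(k-j)]
            / [1 - sum_{j=1..k-1} phi_{k-1,j} rho(j)],
  phi_{k,j} = phi_{k-1,j} - phi_{kk} phi_{k-1,k-j},  j = 1..k-1.
Step k = 1:
  phi_11 = rho(1) = -0.324.
Step k = 2:
  phi_22 = [rho(2) - phi_11 rho(1)] / [1 - phi_11 rho(1)] = [-0.207 - (-0.324)(-0.324)] / [1 - (-0.324)(-0.324)]
         = -0.311976 / 0.895024 = -0.348567.
  Update: phi_21 = phi_11 - phi_22 phi_11 = -0.324 - (-0.348567)(-0.324) = -0.436936.
Step k = 3:
  phi_33 = [rho(3) - phi_21 rho(2) - phi_22 rho(1)] / [1 - phi_21 rho(1) - phi_22 rho(2)]
    numerator   = 0.44 - (-0.436936)(-0.207) - (-0.348567)(-0.324) = 0.23661853
    denominator = 1 - (-0.436936)(-0.324) - (-0.348567)(-0.207) = 0.7862794
  phi_33 = 0.23661853 / 0.7862794 = 0.3009.
Therefore phi_{33} = 0.3009.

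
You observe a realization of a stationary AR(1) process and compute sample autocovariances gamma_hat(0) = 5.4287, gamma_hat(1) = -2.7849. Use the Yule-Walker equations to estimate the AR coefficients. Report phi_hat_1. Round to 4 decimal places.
\hat\phi_{1} = -0.5130

The Yule-Walker equations for an AR(p) process read, in matrix form,
  Gamma_p phi = r_p,   with   (Gamma_p)_{ij} = gamma(|i - j|),
                       (r_p)_i = gamma(i),   i,j = 1..p.
Substitute the sample gammas (Toeplitz matrix and right-hand side of size 1):
  Gamma_p = [[5.4287]]
  r_p     = [-2.7849]
With p = 1 this is the single equation gamma(0) phi_1 = gamma(1):
  phi_hat_1 = gamma(1) / gamma(0) = -2.7849 / 5.4287 = -0.5130.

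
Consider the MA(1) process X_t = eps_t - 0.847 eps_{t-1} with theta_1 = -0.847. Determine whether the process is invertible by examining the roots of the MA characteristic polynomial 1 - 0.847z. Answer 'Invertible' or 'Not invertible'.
\text{Invertible}

The MA(q) characteristic polynomial is P(z) = 1 - 0.847z.
Invertibility requires all roots to lie outside the unit circle, i.e. |z| > 1 for every root.
This is linear in z: 1 + (-0.847) z = 0  =>  z = -1/(-0.847) = 1.180638,  |z| = 1.180638.
Moduli of all roots: 1.1806.
All moduli strictly greater than 1? Yes.
Verdict: Invertible.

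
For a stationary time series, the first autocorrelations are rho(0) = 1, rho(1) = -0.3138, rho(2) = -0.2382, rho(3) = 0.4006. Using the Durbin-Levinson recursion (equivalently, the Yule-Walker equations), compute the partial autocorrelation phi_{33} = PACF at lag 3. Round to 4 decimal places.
\phi_{33} = 0.2330

The PACF at lag k is phi_{kk}, the last component of the solution
to the Yule-Walker system G_k phi = r_k where
  (G_k)_{ij} = rho(|i - j|), (r_k)_i = rho(i), i,j = 1..k.
Equivalently, Durbin-Levinson gives phi_{kk} iteratively:
  phi_{11} = rho(1)
  phi_{kk} = [rho(k) - sum_{j=1..k-1} phi_{k-1,j} rho(k-j)]
            / [1 - sum_{j=1..k-1} phi_{k-1,j} rho(j)],
  phi_{k,j} = phi_{k-1,j} - phi_{kk} phi_{k-1,k-j},  j = 1..k-1.
Step k = 1:
  phi_11 = rho(1) = -0.3138.
Step k = 2:
  phi_22 = [rho(2) - phi_11 rho(1)] / [1 - phi_11 rho(1)] = [-0.2382 - (-0.3138)(-0.3138)] / [1 - (-0.3138)(-0.3138)]
         = -0.33667044 / 0.90152956 = -0.373444.
  Update: phi_21 = phi_11 - phi_22 phi_11 = -0.3138 - (-0.373444)(-0.3138) = -0.430987.
Step k = 3:
  phi_33 = [rho(3) - phi_21 rho(2) - phi_22 rho(1)] / [1 - phi_21 rho(1) - phi_22 rho(2)]
    numerator   = 0.4006 - (-0.430987)(-0.2382) - (-0.373444)(-0.3138) = 0.18075239
    denominator = 1 - (-0.430987)(-0.3138) - (-0.373444)(-0.2382) = 0.77580214
  phi_33 = 0.18075239 / 0.77580214 = 0.233.
Therefore phi_{33} = 0.2330.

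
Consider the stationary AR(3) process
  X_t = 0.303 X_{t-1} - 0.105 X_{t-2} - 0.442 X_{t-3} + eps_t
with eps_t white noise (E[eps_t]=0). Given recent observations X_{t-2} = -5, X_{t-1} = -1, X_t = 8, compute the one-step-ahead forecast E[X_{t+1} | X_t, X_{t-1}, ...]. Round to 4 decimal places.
E[X_{t+1} \mid \mathcal F_t] = 4.7390

For an AR(p) model X_t = c + sum_i phi_i X_{t-i} + eps_t, the
one-step-ahead conditional mean is
  E[X_{t+1} | X_t, ...] = c + sum_i phi_i X_{t+1-i}.
Substitute known values:
  E[X_{t+1} | ...] = (0.303) * (8) + (-0.105) * (-1) + (-0.442) * (-5)
                   = 4.7390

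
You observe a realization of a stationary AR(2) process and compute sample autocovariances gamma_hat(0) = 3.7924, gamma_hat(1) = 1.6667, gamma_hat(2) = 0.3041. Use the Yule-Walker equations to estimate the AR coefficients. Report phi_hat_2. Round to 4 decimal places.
\hat\phi_{2} = -0.1400

The Yule-Walker equations for an AR(p) process read, in matrix form,
  Gamma_p phi = r_p,   with   (Gamma_p)_{ij} = gamma(|i - j|),
                       (r_p)_i = gamma(i),   i,j = 1..p.
Substitute the sample gammas (Toeplitz matrix and right-hand side of size 2):
  Gamma_p = [[3.7924, 1.6667], [1.6667, 3.7924]]
  r_p     = [1.6667, 0.3041]
Written out:
  3.7924 phi_1 + 1.6667 phi_2 = 1.6667
  1.6667 phi_1 + 3.7924 phi_2 = 0.3041
Solve by Cramer's rule:
  det = gamma(0)^2 - gamma(1)^2 = (3.7924)^2 - (1.6667)^2 = 14.38229776 - 2.77788889 = 11.60440887
  phi_hat_1 = [gamma(1) gamma(0) - gamma(1) gamma(2)] / det = [(1.6667)(3.7924) - (1.6667)(0.3041)] / 11.60440887 = 5.81394961 / 11.60440887 = 0.501
  phi_hat_2 = [gamma(0) gamma(2) - gamma(1)^2] / det = [(3.7924)(0.3041) - (1.6667)^2] / 11.60440887 = -1.62462005 / 11.60440887 = -0.14
So phi_hat = [0.5010, -0.1400].
Therefore phi_hat_2 = -0.1400.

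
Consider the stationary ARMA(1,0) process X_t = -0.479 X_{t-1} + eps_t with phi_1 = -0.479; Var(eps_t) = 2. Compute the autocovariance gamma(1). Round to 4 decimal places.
\gamma(1) = -1.2433

Multiply the model equation by X_{t-k} and take expectations. With theta_0 = psi_0 = 1 and psi_j the MA(infinity) weights, this gives
  gamma(k) - sum_i phi_i gamma(k-i) = c_k,
  c_k = sigma^2 * sum_{j=k..q} theta_j psi_{j-k}   (c_k = 0 for k > q),
using gamma(-m) = gamma(m).
Pure AR (q = 0): c_0 = sigma^2 = 2, c_k = 0 for k >= 1.
Equations for k = 0 and k = 1 (AR order 1):
  gamma(0) = phi_1 gamma(1) + c_0
  gamma(1) = phi_1 gamma(0) + c_1
Substituting the second into the first: gamma(0) (1 - phi_1^2) = c_0 + phi_1 c_1, so
  gamma(0) = c_0 / (1 - phi_1^2) = 2 / (1 - (-0.479)^2) = 2 / 0.770559 = 2.595518.
  gamma(1) = phi_1 gamma(0) = (-0.479)(2.595518) = -1.243253.
Therefore gamma(1) = -1.2433 (to 4 decimal places).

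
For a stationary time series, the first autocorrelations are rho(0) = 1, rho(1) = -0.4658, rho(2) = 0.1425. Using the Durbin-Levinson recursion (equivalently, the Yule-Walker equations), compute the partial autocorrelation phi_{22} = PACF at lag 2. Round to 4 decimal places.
\phi_{22} = -0.0951

The PACF at lag k is phi_{kk}, the last component of the solution
to the Yule-Walker system G_k phi = r_k where
  (G_k)_{ij} = rho(|i - j|), (r_k)_i = rho(i), i,j = 1..k.
Equivalently, Durbin-Levinson gives phi_{kk} iteratively:
  phi_{11} = rho(1)
  phi_{kk} = [rho(k) - sum_{j=1..k-1} phi_{k-1,j} rho(k-j)]
            / [1 - sum_{j=1..k-1} phi_{k-1,j} rho(j)],
  phi_{k,j} = phi_{k-1,j} - phi_{kk} phi_{k-1,k-j},  j = 1..k-1.
Step k = 1:
  phi_11 = rho(1) = -0.4658.
Step k = 2:
  phi_22 = [rho(2) - phi_11 rho(1)] / [1 - phi_11 rho(1)] = [0.1425 - (-0.4658)(-0.4658)] / [1 - (-0.4658)(-0.4658)]
         = -0.07446964 / 0.78303036 = -0.0951.
Therefore phi_{22} = -0.0951.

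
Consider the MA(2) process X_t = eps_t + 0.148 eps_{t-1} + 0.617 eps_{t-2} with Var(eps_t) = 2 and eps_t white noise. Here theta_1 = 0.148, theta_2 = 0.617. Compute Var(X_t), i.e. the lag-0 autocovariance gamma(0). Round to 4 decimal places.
\gamma(0) = 2.8052

For an MA(q) process X_t = eps_t + sum_i theta_i eps_{t-i} with
Var(eps_t) = sigma^2, the variance is
  gamma(0) = sigma^2 * (1 + sum_i theta_i^2).
  sum_i theta_i^2 = (0.148)^2 + (0.617)^2 = 0.021904 + 0.380689 = 0.402593.
  gamma(0) = 2 * (1 + 0.402593) = 2 * 1.402593 = 2.805186, which rounds to 2.8052.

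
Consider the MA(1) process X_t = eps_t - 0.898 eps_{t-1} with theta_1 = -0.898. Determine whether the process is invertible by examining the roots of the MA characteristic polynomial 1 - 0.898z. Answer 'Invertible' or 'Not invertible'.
\text{Invertible}

The MA(q) characteristic polynomial is P(z) = 1 - 0.898z.
Invertibility requires all roots to lie outside the unit circle, i.e. |z| > 1 for every root.
This is linear in z: 1 + (-0.898) z = 0  =>  z = -1/(-0.898) = 1.113586,  |z| = 1.113586.
Moduli of all roots: 1.1136.
All moduli strictly greater than 1? Yes.
Verdict: Invertible.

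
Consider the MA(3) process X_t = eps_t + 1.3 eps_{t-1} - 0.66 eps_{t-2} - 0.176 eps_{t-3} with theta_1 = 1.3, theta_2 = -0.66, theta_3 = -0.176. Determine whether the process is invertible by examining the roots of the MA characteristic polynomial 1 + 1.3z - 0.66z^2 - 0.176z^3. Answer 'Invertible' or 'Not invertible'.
\text{Not invertible}

The MA(q) characteristic polynomial is P(z) = 1 + 1.3z - 0.66z^2 - 0.176z^3.
Invertibility requires all roots to lie outside the unit circle, i.e. |z| > 1 for every root.
Degree 3: look for a simple real root z0 first, then factor out (1 - z/z0) and solve the remaining quadratic.
Testing z0 = -5: P(-5) = 1 + (1.3)(-5) + (-0.66)(-5)^2 + (-0.176)(-5)^3
  = 1 + (-6.5) + (-16.5) + (22) = 0.  So z_0 = -5 is a root, |z_0| = 5.
Divide out the factor (1 + 0.2 z) = (1 - z/z0) (since 1/z0 = -0.2):
  P(z) = (1 + 0.2 z)(1 + (1.1) z + (-0.88) z^2)
  [check: z-coef 1.1 - (-0.2) = 1.3; z^2-coef -0.88 - (-0.2)(1.1) = -0.66; z^3-coef -(-0.2)(-0.88) = -0.176.]
Remaining roots from the quadratic factor 1 + (1.1) z + (-0.88) z^2:
  Set 1 + (1.1) z + (-0.88) z^2 = 0, i.e. a z^2 + b z + c = 0 with a = -0.88, b = 1.1, c = 1.
  Discriminant D = b^2 - 4ac = (1.1)^2 - 4*(-0.88)*1 = 1.21 - (-3.52) = 4.73.
  D >= 0, so the roots are real: z = (-b +/- sqrt(D)) / (2a) = (-1.1 +/- 2.174856) / (-1.76).
    z_1 = (-1.1 + 2.174856) / (-1.76) = -0.6107,   |z_1| = 0.6107.
    z_2 = (-1.1 - 2.174856) / (-1.76) = 1.8607,   |z_2| = 1.8607.
Moduli of all roots: 5.0000, 0.6107, 1.8607.
All moduli strictly greater than 1? No.
Verdict: Not invertible.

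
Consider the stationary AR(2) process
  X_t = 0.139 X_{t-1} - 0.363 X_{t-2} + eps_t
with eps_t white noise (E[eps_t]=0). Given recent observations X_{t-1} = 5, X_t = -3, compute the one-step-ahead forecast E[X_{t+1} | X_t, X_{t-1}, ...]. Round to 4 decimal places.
E[X_{t+1} \mid \mathcal F_t] = -2.2320

For an AR(p) model X_t = c + sum_i phi_i X_{t-i} + eps_t, the
one-step-ahead conditional mean is
  E[X_{t+1} | X_t, ...] = c + sum_i phi_i X_{t+1-i}.
Substitute known values:
  E[X_{t+1} | ...] = (0.139) * (-3) + (-0.363) * (5)
                   = -2.2320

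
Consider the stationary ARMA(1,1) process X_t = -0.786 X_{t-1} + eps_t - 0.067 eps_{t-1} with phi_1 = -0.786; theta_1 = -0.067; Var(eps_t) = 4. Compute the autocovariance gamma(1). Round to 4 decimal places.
\gamma(1) = -9.3973

Multiply the model equation by X_{t-k} and take expectations. With theta_0 = psi_0 = 1 and psi_j the MA(infinity) weights, this gives
  gamma(k) - sum_i phi_i gamma(k-i) = c_k,
  c_k = sigma^2 * sum_{j=k..q} theta_j psi_{j-k}   (c_k = 0 for k > q),
using gamma(-m) = gamma(m).
psi-weights needed (psi_j = theta_j + sum_i phi_i psi_{j-i}):
  psi_1 = theta_1 + phi_1 = -0.067 + (-0.786) = -0.853
Right-hand sides:
  c_0 = sigma^2 (1 + theta_1 psi_1) = 4 * (1 + (-0.067)(-0.853)) = 4 * 1.057151 = 4.228604
  c_1 = sigma^2 theta_1 = 4 * (-0.067) = -0.268
  c_2 = 0
Equations for k = 0 and k = 1 (AR order 1):
  gamma(0) = phi_1 gamma(1) + c_0
  gamma(1) = phi_1 gamma(0) + c_1
Substituting the second into the first: gamma(0) (1 - phi_1^2) = c_0 + phi_1 c_1, so
  gamma(0) = (c_0 + phi_1 c_1) / (1 - phi_1^2) = (4.228604 + (-0.786)(-0.268)) / (1 - (-0.786)^2) = 4.439252 / 0.382204 = 11.614876.
  gamma(1) = phi_1 gamma(0) + c_1 = (-0.786)(11.614876) + (-0.268) = -9.397292.
Therefore gamma(1) = -9.3973 (to 4 decimal places).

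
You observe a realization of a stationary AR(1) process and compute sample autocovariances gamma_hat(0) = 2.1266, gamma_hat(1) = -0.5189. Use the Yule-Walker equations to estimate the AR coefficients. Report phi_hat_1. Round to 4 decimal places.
\hat\phi_{1} = -0.2440

The Yule-Walker equations for an AR(p) process read, in matrix form,
  Gamma_p phi = r_p,   with   (Gamma_p)_{ij} = gamma(|i - j|),
                       (r_p)_i = gamma(i),   i,j = 1..p.
Substitute the sample gammas (Toeplitz matrix and right-hand side of size 1):
  Gamma_p = [[2.1266]]
  r_p     = [-0.5189]
With p = 1 this is the single equation gamma(0) phi_1 = gamma(1):
  phi_hat_1 = gamma(1) / gamma(0) = -0.5189 / 2.1266 = -0.2440.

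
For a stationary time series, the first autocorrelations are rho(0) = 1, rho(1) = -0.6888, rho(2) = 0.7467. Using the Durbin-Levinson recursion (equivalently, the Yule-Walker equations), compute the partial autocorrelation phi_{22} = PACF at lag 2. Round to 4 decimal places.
\phi_{22} = 0.5180

The PACF at lag k is phi_{kk}, the last component of the solution
to the Yule-Walker system G_k phi = r_k where
  (G_k)_{ij} = rho(|i - j|), (r_k)_i = rho(i), i,j = 1..k.
Equivalently, Durbin-Levinson gives phi_{kk} iteratively:
  phi_{11} = rho(1)
  phi_{kk} = [rho(k) - sum_{j=1..k-1} phi_{k-1,j} rho(k-j)]
            / [1 - sum_{j=1..k-1} phi_{k-1,j} rho(j)],
  phi_{k,j} = phi_{k-1,j} - phi_{kk} phi_{k-1,k-j},  j = 1..k-1.
Step k = 1:
  phi_11 = rho(1) = -0.6888.
Step k = 2:
  phi_22 = [rho(2) - phi_11 rho(1)] / [1 - phi_11 rho(1)] = [0.7467 - (-0.6888)(-0.6888)] / [1 - (-0.6888)(-0.6888)]
         = 0.27225456 / 0.52555456 = 0.518.
Therefore phi_{22} = 0.5180.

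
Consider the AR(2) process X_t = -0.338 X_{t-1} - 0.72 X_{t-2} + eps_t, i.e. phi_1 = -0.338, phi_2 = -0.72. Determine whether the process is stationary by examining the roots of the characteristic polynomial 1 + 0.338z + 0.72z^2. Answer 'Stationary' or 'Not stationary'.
\text{Stationary}

The AR(p) characteristic polynomial is P(z) = 1 + 0.338z + 0.72z^2.
Stationarity requires all roots to lie outside the unit circle, i.e. |z| > 1 for every root.
Set 1 + (0.338) z + (0.72) z^2 = 0, i.e. a z^2 + b z + c = 0 with a = 0.72, b = 0.338, c = 1.
Discriminant D = b^2 - 4ac = (0.338)^2 - 4*(0.72)*1 = 0.114244 - (2.88) = -2.765756.
D < 0, so the roots are the complex-conjugate pair z = (-b +/- i sqrt(-D)) / (2a) = -0.2347 +/- 1.1549i.
For a conjugate pair |z|^2 = z * conj(z) = (product of roots) = c/a = 1/(0.72) = 1.388889, so |z| = sqrt(1.388889) = 1.1785 for both roots.
Moduli of all roots: 1.1785, 1.1785.
All moduli strictly greater than 1? Yes.
Verdict: Stationary.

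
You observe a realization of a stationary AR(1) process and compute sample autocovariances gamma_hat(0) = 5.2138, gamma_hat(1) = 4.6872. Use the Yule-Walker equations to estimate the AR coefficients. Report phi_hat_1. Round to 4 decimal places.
\hat\phi_{1} = 0.8990

The Yule-Walker equations for an AR(p) process read, in matrix form,
  Gamma_p phi = r_p,   with   (Gamma_p)_{ij} = gamma(|i - j|),
                       (r_p)_i = gamma(i),   i,j = 1..p.
Substitute the sample gammas (Toeplitz matrix and right-hand side of size 1):
  Gamma_p = [[5.2138]]
  r_p     = [4.6872]
With p = 1 this is the single equation gamma(0) phi_1 = gamma(1):
  phi_hat_1 = gamma(1) / gamma(0) = 4.6872 / 5.2138 = 0.8990.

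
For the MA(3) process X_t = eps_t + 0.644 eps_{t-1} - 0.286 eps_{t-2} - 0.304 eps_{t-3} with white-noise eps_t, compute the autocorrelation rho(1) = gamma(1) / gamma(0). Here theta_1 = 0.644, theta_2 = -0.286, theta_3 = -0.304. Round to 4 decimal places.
\rho(1) = 0.3441

For an MA(q) process with theta_0 = 1, the autocovariance is
  gamma(k) = sigma^2 * sum_{i=0..q-k} theta_i * theta_{i+k},
and rho(k) = gamma(k) / gamma(0). Sigma^2 cancels.
  numerator   = (1)*(0.644) + (0.644)*(-0.286) + (-0.286)*(-0.304) = 0.54676.
  denominator = (1)^2 + (0.644)^2 + (-0.286)^2 + (-0.304)^2 = 1.588948.
  rho(1) = 0.54676 / 1.588948 = 0.3441.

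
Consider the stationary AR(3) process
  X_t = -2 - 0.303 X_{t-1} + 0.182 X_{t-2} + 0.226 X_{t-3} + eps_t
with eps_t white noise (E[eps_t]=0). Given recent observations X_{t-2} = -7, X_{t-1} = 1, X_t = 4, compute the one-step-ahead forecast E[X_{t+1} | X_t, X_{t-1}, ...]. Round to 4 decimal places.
E[X_{t+1} \mid \mathcal F_t] = -4.6120

For an AR(p) model X_t = c + sum_i phi_i X_{t-i} + eps_t, the
one-step-ahead conditional mean is
  E[X_{t+1} | X_t, ...] = c + sum_i phi_i X_{t+1-i}.
Substitute known values:
  E[X_{t+1} | ...] = -2 + (-0.303) * (4) + (0.182) * (1) + (0.226) * (-7)
                   = -4.6120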